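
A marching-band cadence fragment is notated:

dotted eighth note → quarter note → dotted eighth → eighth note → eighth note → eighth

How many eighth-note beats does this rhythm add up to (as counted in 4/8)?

One eighth-note beat = 2 sixteenth notes.
Express everything in sixteenth notes: dotted eighth note = 3; quarter note = 4; dotted eighth = 3; eighth note = 2; eighth note = 2; eighth = 2.
Sum: 3 + 4 + 3 + 2 + 2 + 2 = 16.
16 ÷ 2 = 8 beats.

8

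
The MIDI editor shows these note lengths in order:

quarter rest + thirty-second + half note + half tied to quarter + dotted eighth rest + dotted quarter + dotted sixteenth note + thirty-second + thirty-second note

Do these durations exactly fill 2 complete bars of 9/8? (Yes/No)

Yes

One bar of 9/8 = 36 thirty-second notes, so 2 bars = 72.
Convert each value to thirty-second notes: quarter rest = 8; thirty-second = 1; half note = 16; half tied to quarter (half + quarter) = 24; dotted eighth rest = 6; dotted quarter = 12; dotted sixteenth note = 3; thirty-second = 1; thirty-second note = 1.
Sum: 8 + 1 + 16 + 24 + 6 + 12 + 3 + 1 + 1 = 72.
72 equals 72, so the answer is Yes.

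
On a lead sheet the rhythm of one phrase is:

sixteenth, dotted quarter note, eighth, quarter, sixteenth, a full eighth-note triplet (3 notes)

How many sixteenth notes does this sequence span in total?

Each duration in sixteenth notes: sixteenth = 1; dotted quarter note = 6; eighth = 2; quarter = 4; sixteenth = 1; a full eighth-note triplet (3 notes) (three triplet eighths span one quarter) = 4.
Sum: 1 + 6 + 2 + 4 + 1 + 4 = 18 sixteenth notes.

18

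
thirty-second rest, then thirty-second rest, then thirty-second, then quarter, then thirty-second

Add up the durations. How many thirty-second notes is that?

Working in thirty-second notes: thirty-second rest = 1; thirty-second rest = 1; thirty-second = 1; quarter = 8; thirty-second = 1.
Total: 1 + 1 + 1 + 8 + 1 = 12 thirty-second notes.

12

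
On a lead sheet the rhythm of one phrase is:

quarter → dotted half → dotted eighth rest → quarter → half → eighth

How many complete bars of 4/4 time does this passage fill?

One bar of 4/4 = 16 sixteenth notes.
In sixteenth notes: quarter = 4; dotted half = 12; dotted eighth rest = 3; quarter = 4; half = 8; eighth = 2.
Altogether 4 + 12 + 3 + 4 + 8 + 2 = 33.
33 ÷ 16 = 2 complete bars with 1 left over.

2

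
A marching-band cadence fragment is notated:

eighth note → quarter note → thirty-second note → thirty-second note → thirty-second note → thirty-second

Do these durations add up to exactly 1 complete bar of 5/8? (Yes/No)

One bar of 5/8 = 20 thirty-second notes.
Convert each value to thirty-second notes: eighth note = 4; quarter note = 8; thirty-second note = 1; thirty-second note = 1; thirty-second note = 1; thirty-second = 1.
Total: 4 + 8 + 1 + 1 + 1 + 1 = 16.
16 falls short of 20, so the answer is No.

No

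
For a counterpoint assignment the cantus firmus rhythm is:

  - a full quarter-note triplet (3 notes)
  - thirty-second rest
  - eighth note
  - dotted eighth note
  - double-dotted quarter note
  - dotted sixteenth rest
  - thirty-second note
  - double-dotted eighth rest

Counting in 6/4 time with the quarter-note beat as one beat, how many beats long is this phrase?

6.5

One quarter-note beat = 8 thirty-second notes.
Each duration in thirty-second notes: a full quarter-note triplet (3 notes) (three triplet quarters span one half) = 16; thirty-second rest = 1; eighth note = 4; dotted eighth note = 6; double-dotted quarter note = 14; dotted sixteenth rest = 3; thirty-second note = 1; double-dotted eighth rest = 7.
Adding: 16 + 1 + 4 + 6 + 14 + 3 + 1 + 7 = 52.
52 ÷ 8 = 6.5 beats.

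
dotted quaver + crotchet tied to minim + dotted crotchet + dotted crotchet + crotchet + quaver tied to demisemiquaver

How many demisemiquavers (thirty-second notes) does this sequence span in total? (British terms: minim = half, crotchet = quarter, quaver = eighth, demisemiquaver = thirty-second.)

Each duration in thirty-second notes: dotted quaver = 6; crotchet tied to minim (crotchet + minim) = 24; dotted crotchet = 12; dotted crotchet = 12; crotchet = 8; quaver tied to demisemiquaver (quaver + demisemiquaver) = 5.
Total: 6 + 24 + 12 + 12 + 8 + 5 = 67 thirty-second notes.

67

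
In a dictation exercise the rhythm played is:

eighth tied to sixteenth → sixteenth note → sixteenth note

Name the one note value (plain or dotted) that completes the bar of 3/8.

The bar of 3/8 = 6 sixteenth notes.
Working in sixteenth notes: eighth tied to sixteenth (eighth + sixteenth) = 3; sixteenth note = 1; sixteenth note = 1.
Altogether 3 + 1 + 1 = 5.
Remaining: 6 − 5 = 1 sixteenth note, which is a sixteenth note.

sixteenth note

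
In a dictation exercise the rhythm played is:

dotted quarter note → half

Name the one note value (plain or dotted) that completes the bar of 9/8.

quarter note

The bar of 9/8 = 9 eighth notes.
Each duration in eighth notes: dotted quarter note = 3; half = 4.
Total: 3 + 4 = 7.
Remaining: 9 − 7 = 2 eighth notes, which is a quarter note.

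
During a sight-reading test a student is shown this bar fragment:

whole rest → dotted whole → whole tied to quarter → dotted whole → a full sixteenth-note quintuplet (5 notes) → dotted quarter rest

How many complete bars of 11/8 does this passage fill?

4

One bar of 11/8 = 11 eighth notes.
In eighth notes: whole rest = 8; dotted whole = 12; whole tied to quarter (whole + quarter) = 10; dotted whole = 12; a full sixteenth-note quintuplet (5 notes) (five quintuplet sixteenths span one quarter) = 2; dotted quarter rest = 3.
Altogether 8 + 12 + 10 + 12 + 2 + 3 = 47.
47 ÷ 11 = 4 complete bars with 3 left over.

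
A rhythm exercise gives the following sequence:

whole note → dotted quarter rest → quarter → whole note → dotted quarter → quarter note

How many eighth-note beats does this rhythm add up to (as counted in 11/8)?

26

One eighth-note beat = 2 sixteenth notes.
Convert each value to sixteenth notes: whole note = 16; dotted quarter rest = 6; quarter = 4; whole note = 16; dotted quarter = 6; quarter note = 4.
Sum: 16 + 6 + 4 + 16 + 6 + 4 = 52.
52 ÷ 2 = 26 beats.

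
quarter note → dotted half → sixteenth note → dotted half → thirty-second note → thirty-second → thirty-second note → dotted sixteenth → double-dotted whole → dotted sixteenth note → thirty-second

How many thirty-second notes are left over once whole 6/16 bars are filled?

4

One bar of 6/16 = 12 thirty-second notes.
Convert each value to thirty-second notes: quarter note = 8; dotted half = 24; sixteenth note = 2; dotted half = 24; thirty-second note = 1; thirty-second = 1; thirty-second note = 1; dotted sixteenth = 3; double-dotted whole = 56; dotted sixteenth note = 3; thirty-second = 1.
Adding: 8 + 24 + 2 + 24 + 1 + 1 + 1 + 3 + 56 + 3 + 1 = 124.
124 ÷ 12 = 10 complete bars with 4 thirty-second notes remaining.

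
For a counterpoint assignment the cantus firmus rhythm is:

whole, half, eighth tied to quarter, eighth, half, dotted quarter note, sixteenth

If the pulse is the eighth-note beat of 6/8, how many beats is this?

One eighth-note beat = 2 sixteenth notes.
Express everything in sixteenth notes: whole = 16; half = 8; eighth tied to quarter (eighth + quarter) = 6; eighth = 2; half = 8; dotted quarter note = 6; sixteenth = 1.
Sum: 16 + 8 + 6 + 2 + 8 + 6 + 1 = 47.
47 ÷ 2 = 23.5 beats.

23.5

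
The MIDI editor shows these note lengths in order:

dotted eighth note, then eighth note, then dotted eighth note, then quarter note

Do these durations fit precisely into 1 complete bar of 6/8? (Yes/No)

One bar of 6/8 = 12 sixteenth notes.
In sixteenth notes: dotted eighth note = 3; eighth note = 2; dotted eighth note = 3; quarter note = 4.
Adding: 3 + 2 + 3 + 4 = 12.
12 equals 12, so the answer is Yes.

Yes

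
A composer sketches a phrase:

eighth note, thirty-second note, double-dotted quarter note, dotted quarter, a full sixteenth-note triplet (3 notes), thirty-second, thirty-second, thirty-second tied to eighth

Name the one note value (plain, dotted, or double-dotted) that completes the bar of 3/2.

dotted eighth note

The bar of 3/2 = 48 thirty-second notes.
Each duration in thirty-second notes: eighth note = 4; thirty-second note = 1; double-dotted quarter note = 14; dotted quarter = 12; a full sixteenth-note triplet (3 notes) (three triplet sixteenths span one eighth) = 4; thirty-second = 1; thirty-second = 1; thirty-second tied to eighth (thirty-second + eighth) = 5.
Total: 4 + 1 + 14 + 12 + 4 + 1 + 1 + 5 = 42.
Remaining: 48 − 42 = 6 thirty-second notes, which is a dotted eighth note.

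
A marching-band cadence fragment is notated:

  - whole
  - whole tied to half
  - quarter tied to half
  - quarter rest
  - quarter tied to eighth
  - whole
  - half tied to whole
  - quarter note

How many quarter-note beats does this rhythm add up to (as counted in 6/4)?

One quarter-note beat = 2 eighth notes.
Express everything in eighth notes: whole = 8; whole tied to half (whole + half) = 12; quarter tied to half (quarter + half) = 6; quarter rest = 2; quarter tied to eighth (quarter + eighth) = 3; whole = 8; half tied to whole (half + whole) = 12; quarter note = 2.
Altogether 8 + 12 + 6 + 2 + 3 + 8 + 12 + 2 = 53.
53 ÷ 2 = 26.5 beats.

26.5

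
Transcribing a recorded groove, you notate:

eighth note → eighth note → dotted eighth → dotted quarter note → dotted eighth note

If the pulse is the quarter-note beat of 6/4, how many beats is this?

One quarter-note beat = 4 sixteenth notes.
Working in sixteenth notes: eighth note = 2; eighth note = 2; dotted eighth = 3; dotted quarter note = 6; dotted eighth note = 3.
Sum: 2 + 2 + 3 + 6 + 3 = 16.
16 ÷ 4 = 4 beats.

4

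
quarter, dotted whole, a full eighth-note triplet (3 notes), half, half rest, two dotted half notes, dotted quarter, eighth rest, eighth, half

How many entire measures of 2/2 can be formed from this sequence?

5

One bar of 2/2 = 8 eighth notes.
Working in eighth notes: quarter = 2; dotted whole = 12; a full eighth-note triplet (3 notes) (three triplet eighths span one quarter) = 2; half = 4; half rest = 4; dotted half note = 6; dotted half note = 6; dotted quarter = 3; eighth rest = 1; eighth = 1; half = 4.
Altogether 2 + 12 + 2 + 4 + 4 + 6 + 6 + 3 + 1 + 1 + 4 = 45.
45 ÷ 8 = 5 complete bars with 5 left over.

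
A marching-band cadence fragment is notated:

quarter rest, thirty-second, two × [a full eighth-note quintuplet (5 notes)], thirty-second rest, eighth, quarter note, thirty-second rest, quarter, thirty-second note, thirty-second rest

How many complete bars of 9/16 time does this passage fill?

3

One bar of 9/16 = 18 thirty-second notes.
Express everything in thirty-second notes: quarter rest = 8; thirty-second = 1; a full eighth-note quintuplet (5 notes) (five quintuplet eighths span one half) = 16; a full eighth-note quintuplet (5 notes) (five quintuplet eighths span one half) = 16; thirty-second rest = 1; eighth = 4; quarter note = 8; thirty-second rest = 1; quarter = 8; thirty-second note = 1; thirty-second rest = 1.
Altogether 8 + 1 + 16 + 16 + 1 + 4 + 8 + 1 + 8 + 1 + 1 = 65.
65 ÷ 18 = 3 complete bars with 11 left over.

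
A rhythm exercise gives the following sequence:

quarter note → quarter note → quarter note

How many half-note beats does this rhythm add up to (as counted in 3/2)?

One half-note beat = 2 quarter notes.
Working in quarter notes: quarter note = 1; quarter note = 1; quarter note = 1.
Sum: 1 + 1 + 1 = 3.
3 ÷ 2 = 1.5 beats.

1.5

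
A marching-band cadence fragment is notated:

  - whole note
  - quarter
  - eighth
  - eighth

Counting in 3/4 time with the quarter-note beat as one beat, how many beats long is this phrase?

One quarter-note beat = 2 eighth notes.
Express everything in eighth notes: whole note = 8; quarter = 2; eighth = 1; eighth = 1.
Altogether 8 + 2 + 1 + 1 = 12.
12 ÷ 2 = 6 beats.

6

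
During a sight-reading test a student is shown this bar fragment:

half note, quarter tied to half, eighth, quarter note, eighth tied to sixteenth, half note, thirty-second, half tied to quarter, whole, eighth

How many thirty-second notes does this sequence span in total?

Working in thirty-second notes: half note = 16; quarter tied to half (quarter + half) = 24; eighth = 4; quarter note = 8; eighth tied to sixteenth (eighth + sixteenth) = 6; half note = 16; thirty-second = 1; half tied to quarter (half + quarter) = 24; whole = 32; eighth = 4.
Total: 16 + 24 + 4 + 8 + 6 + 16 + 1 + 24 + 32 + 4 = 135 thirty-second notes.

135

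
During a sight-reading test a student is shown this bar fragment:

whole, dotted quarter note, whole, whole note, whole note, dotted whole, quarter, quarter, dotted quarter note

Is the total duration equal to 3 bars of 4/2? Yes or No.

No

One bar of 4/2 = 16 eighth notes, so 3 bars = 48.
Express everything in eighth notes: whole = 8; dotted quarter note = 3; whole = 8; whole note = 8; whole note = 8; dotted whole = 12; quarter = 2; quarter = 2; dotted quarter note = 3.
Altogether 8 + 3 + 8 + 8 + 8 + 12 + 2 + 2 + 3 = 54.
54 exceeds 48, so the answer is No.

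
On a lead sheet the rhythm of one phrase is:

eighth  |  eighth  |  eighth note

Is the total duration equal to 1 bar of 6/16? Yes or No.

One bar of 6/16 = 3 eighth notes.
Convert each value to eighth notes: eighth = 1; eighth = 1; eighth note = 1.
Sum: 1 + 1 + 1 = 3.
3 equals 3, so the answer is Yes.

Yes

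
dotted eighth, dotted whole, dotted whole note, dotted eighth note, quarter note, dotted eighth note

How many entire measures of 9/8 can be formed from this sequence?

3

One bar of 9/8 = 18 sixteenth notes.
In sixteenth notes: dotted eighth = 3; dotted whole = 24; dotted whole note = 24; dotted eighth note = 3; quarter note = 4; dotted eighth note = 3.
Adding: 3 + 24 + 24 + 3 + 4 + 3 = 61.
61 ÷ 18 = 3 complete bars with 7 left over.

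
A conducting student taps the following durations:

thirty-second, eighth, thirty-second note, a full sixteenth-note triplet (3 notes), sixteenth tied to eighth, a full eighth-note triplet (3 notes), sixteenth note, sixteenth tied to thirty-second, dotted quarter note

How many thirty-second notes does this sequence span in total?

Working in thirty-second notes: thirty-second = 1; eighth = 4; thirty-second note = 1; a full sixteenth-note triplet (3 notes) (three triplet sixteenths span one eighth) = 4; sixteenth tied to eighth (sixteenth + eighth) = 6; a full eighth-note triplet (3 notes) (three triplet eighths span one quarter) = 8; sixteenth note = 2; sixteenth tied to thirty-second (sixteenth + thirty-second) = 3; dotted quarter note = 12.
Adding: 1 + 4 + 1 + 4 + 6 + 8 + 2 + 3 + 12 = 41 thirty-second notes.

41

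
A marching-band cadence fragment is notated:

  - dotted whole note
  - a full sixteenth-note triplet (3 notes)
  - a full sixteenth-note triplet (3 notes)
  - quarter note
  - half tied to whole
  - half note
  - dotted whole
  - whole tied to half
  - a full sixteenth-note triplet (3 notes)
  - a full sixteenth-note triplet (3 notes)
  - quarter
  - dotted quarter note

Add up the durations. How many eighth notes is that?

Express everything in eighth notes: dotted whole note = 12; a full sixteenth-note triplet (3 notes) (three triplet sixteenths span one eighth) = 1; a full sixteenth-note triplet (3 notes) (three triplet sixteenths span one eighth) = 1; quarter note = 2; half tied to whole (half + whole) = 12; half note = 4; dotted whole = 12; whole tied to half (whole + half) = 12; a full sixteenth-note triplet (3 notes) (three triplet sixteenths span one eighth) = 1; a full sixteenth-note triplet (3 notes) (three triplet sixteenths span one eighth) = 1; quarter = 2; dotted quarter note = 3.
Sum: 12 + 1 + 1 + 2 + 12 + 4 + 12 + 12 + 1 + 1 + 2 + 3 = 63 eighth notes.

63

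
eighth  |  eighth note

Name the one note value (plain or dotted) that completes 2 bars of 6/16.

half note

2 bars of 6/16 = 6 eighth notes.
Express everything in eighth notes: eighth = 1; eighth note = 1.
Total: 1 + 1 = 2.
Remaining: 6 − 2 = 4 eighth notes, which is a half note.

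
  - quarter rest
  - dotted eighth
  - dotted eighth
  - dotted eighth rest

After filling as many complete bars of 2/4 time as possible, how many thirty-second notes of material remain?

10

One bar of 2/4 = 8 sixteenth notes.
Convert each value to sixteenth notes: quarter rest = 4; dotted eighth = 3; dotted eighth = 3; dotted eighth rest = 3.
Total: 4 + 3 + 3 + 3 = 13.
13 ÷ 8 = 1 complete bar with 5 sixteenth notes remaining = 10 thirty-second notes.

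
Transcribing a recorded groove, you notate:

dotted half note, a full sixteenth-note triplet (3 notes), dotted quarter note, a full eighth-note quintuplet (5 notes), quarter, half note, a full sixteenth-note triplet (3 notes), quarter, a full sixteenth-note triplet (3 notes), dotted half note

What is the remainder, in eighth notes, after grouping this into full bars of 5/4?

0

One bar of 5/4 = 10 eighth notes.
Convert each value to eighth notes: dotted half note = 6; a full sixteenth-note triplet (3 notes) (three triplet sixteenths span one eighth) = 1; dotted quarter note = 3; a full eighth-note quintuplet (5 notes) (five quintuplet eighths span one half) = 4; quarter = 2; half note = 4; a full sixteenth-note triplet (3 notes) (three triplet sixteenths span one eighth) = 1; quarter = 2; a full sixteenth-note triplet (3 notes) (three triplet sixteenths span one eighth) = 1; dotted half note = 6.
Altogether 6 + 1 + 3 + 4 + 2 + 4 + 1 + 2 + 1 + 6 = 30.
30 ÷ 10 = 3 complete bars with 0 eighth notes remaining.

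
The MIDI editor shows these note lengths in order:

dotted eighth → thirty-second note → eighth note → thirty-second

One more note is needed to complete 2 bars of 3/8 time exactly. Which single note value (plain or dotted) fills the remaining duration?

dotted quarter note

2 bars of 3/8 = 24 thirty-second notes.
Express everything in thirty-second notes: dotted eighth = 6; thirty-second note = 1; eighth note = 4; thirty-second = 1.
Sum: 6 + 1 + 4 + 1 = 12.
Remaining: 24 − 12 = 12 thirty-second notes, which is a dotted quarter note.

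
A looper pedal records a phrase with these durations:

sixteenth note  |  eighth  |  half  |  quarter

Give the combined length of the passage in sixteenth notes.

In sixteenth notes: sixteenth note = 1; eighth = 2; half = 8; quarter = 4.
Altogether 1 + 2 + 8 + 4 = 15 sixteenth notes.

15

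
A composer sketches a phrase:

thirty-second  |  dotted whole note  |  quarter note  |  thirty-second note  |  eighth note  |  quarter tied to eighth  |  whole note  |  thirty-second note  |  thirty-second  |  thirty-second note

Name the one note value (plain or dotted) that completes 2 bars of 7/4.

dotted sixteenth note

2 bars of 7/4 = 112 thirty-second notes.
Convert each value to thirty-second notes: thirty-second = 1; dotted whole note = 48; quarter note = 8; thirty-second note = 1; eighth note = 4; quarter tied to eighth (quarter + eighth) = 12; whole note = 32; thirty-second note = 1; thirty-second = 1; thirty-second note = 1.
Total: 1 + 48 + 8 + 1 + 4 + 12 + 32 + 1 + 1 + 1 = 109.
Remaining: 112 − 109 = 3 thirty-second notes, which is a dotted sixteenth note.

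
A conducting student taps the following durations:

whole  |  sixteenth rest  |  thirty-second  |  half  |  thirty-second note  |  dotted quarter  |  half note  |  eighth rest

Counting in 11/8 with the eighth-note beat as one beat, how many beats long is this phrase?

One eighth-note beat = 4 thirty-second notes.
Working in thirty-second notes: whole = 32; sixteenth rest = 2; thirty-second = 1; half = 16; thirty-second note = 1; dotted quarter = 12; half note = 16; eighth rest = 4.
Total: 32 + 2 + 1 + 16 + 1 + 12 + 16 + 4 = 84.
84 ÷ 4 = 21 beats.

21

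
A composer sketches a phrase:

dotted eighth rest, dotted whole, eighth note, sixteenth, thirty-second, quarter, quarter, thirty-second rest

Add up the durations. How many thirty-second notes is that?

78

Each duration in thirty-second notes: dotted eighth rest = 6; dotted whole = 48; eighth note = 4; sixteenth = 2; thirty-second = 1; quarter = 8; quarter = 8; thirty-second rest = 1.
Adding: 6 + 48 + 4 + 2 + 1 + 8 + 8 + 1 = 78 thirty-second notes.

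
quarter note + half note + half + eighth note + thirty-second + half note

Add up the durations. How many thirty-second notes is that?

61

Express everything in thirty-second notes: quarter note = 8; half note = 16; half = 16; eighth note = 4; thirty-second = 1; half note = 16.
Altogether 8 + 16 + 16 + 4 + 1 + 16 = 61 thirty-second notes.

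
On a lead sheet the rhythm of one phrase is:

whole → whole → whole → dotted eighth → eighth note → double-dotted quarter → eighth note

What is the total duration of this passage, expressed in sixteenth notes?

In sixteenth notes: whole = 16; whole = 16; whole = 16; dotted eighth = 3; eighth note = 2; double-dotted quarter = 7; eighth note = 2.
Adding: 16 + 16 + 16 + 3 + 2 + 7 + 2 = 62 sixteenth notes.

62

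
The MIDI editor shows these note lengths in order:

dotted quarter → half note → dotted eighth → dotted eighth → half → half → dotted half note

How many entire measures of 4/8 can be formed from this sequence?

6

One bar of 4/8 = 8 sixteenth notes.
Express everything in sixteenth notes: dotted quarter = 6; half note = 8; dotted eighth = 3; dotted eighth = 3; half = 8; half = 8; dotted half note = 12.
Total: 6 + 8 + 3 + 3 + 8 + 8 + 12 = 48.
48 ÷ 8 = 6 complete bars with 0 left over.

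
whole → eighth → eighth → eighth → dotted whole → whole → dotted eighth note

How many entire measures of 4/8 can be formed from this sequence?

One bar of 4/8 = 8 sixteenth notes.
Each duration in sixteenth notes: whole = 16; eighth = 2; eighth = 2; eighth = 2; dotted whole = 24; whole = 16; dotted eighth note = 3.
Altogether 16 + 2 + 2 + 2 + 24 + 16 + 3 = 65.
65 ÷ 8 = 8 complete bars with 1 left over.

8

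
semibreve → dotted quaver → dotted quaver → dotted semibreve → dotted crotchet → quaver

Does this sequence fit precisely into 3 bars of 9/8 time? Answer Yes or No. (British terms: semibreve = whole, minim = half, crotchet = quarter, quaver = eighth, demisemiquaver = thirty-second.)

One bar of 9/8 = 18 sixteenth notes, so 3 bars = 54.
Working in sixteenth notes: semibreve = 16; dotted quaver = 3; dotted quaver = 3; dotted semibreve = 24; dotted crotchet = 6; quaver = 2.
Adding: 16 + 3 + 3 + 24 + 6 + 2 = 54.
54 equals 54, so the answer is Yes.

Yes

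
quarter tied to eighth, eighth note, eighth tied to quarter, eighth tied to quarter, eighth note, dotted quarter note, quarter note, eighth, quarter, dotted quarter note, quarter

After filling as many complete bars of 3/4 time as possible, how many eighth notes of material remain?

One bar of 3/4 = 6 eighth notes.
In eighth notes: quarter tied to eighth (quarter + eighth) = 3; eighth note = 1; eighth tied to quarter (eighth + quarter) = 3; eighth tied to quarter (eighth + quarter) = 3; eighth note = 1; dotted quarter note = 3; quarter note = 2; eighth = 1; quarter = 2; dotted quarter note = 3; quarter = 2.
Adding: 3 + 1 + 3 + 3 + 1 + 3 + 2 + 1 + 2 + 3 + 2 = 24.
24 ÷ 6 = 4 complete bars with 0 eighth notes remaining.

0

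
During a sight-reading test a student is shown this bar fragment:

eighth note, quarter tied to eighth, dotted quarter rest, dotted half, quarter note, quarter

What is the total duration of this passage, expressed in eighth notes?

Convert each value to eighth notes: eighth note = 1; quarter tied to eighth (quarter + eighth) = 3; dotted quarter rest = 3; dotted half = 6; quarter note = 2; quarter = 2.
Total: 1 + 3 + 3 + 6 + 2 + 2 = 17 eighth notes.

17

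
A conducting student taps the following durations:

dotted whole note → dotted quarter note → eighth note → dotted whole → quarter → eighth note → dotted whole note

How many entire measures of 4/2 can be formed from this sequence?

2

One bar of 4/2 = 16 eighth notes.
Express everything in eighth notes: dotted whole note = 12; dotted quarter note = 3; eighth note = 1; dotted whole = 12; quarter = 2; eighth note = 1; dotted whole note = 12.
Sum: 12 + 3 + 1 + 12 + 2 + 1 + 12 = 43.
43 ÷ 16 = 2 complete bars with 11 left over.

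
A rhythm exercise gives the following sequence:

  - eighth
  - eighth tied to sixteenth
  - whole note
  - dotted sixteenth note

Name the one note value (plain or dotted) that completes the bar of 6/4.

dotted sixteenth note

The bar of 6/4 = 48 thirty-second notes.
Convert each value to thirty-second notes: eighth = 4; eighth tied to sixteenth (eighth + sixteenth) = 6; whole note = 32; dotted sixteenth note = 3.
Adding: 4 + 6 + 32 + 3 = 45.
Remaining: 48 − 45 = 3 thirty-second notes, which is a dotted sixteenth note.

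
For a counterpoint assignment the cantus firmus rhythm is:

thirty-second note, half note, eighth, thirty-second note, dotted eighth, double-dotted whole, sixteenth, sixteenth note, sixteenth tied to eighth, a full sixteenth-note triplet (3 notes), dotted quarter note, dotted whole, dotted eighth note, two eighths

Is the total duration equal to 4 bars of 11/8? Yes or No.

No

One bar of 11/8 = 44 thirty-second notes, so 4 bars = 176.
Working in thirty-second notes: thirty-second note = 1; half note = 16; eighth = 4; thirty-second note = 1; dotted eighth = 6; double-dotted whole = 56; sixteenth = 2; sixteenth note = 2; sixteenth tied to eighth (sixteenth + eighth) = 6; a full sixteenth-note triplet (3 notes) (three triplet sixteenths span one eighth) = 4; dotted quarter note = 12; dotted whole = 48; dotted eighth note = 6; eighth = 4; eighth = 4.
Total: 1 + 16 + 4 + 1 + 6 + 56 + 2 + 2 + 6 + 4 + 12 + 48 + 6 + 4 + 4 = 172.
172 falls short of 176, so the answer is No.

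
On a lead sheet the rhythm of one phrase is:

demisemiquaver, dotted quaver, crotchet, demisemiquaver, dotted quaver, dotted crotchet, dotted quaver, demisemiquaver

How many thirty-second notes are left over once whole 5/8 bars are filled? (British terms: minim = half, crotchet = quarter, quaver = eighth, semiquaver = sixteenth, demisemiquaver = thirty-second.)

One bar of 5/8 = 20 thirty-second notes.
Convert each value to thirty-second notes: demisemiquaver = 1; dotted quaver = 6; crotchet = 8; demisemiquaver = 1; dotted quaver = 6; dotted crotchet = 12; dotted quaver = 6; demisemiquaver = 1.
Adding: 1 + 6 + 8 + 1 + 6 + 12 + 6 + 1 = 41.
41 ÷ 20 = 2 complete bars with 1 thirty-second note remaining.

1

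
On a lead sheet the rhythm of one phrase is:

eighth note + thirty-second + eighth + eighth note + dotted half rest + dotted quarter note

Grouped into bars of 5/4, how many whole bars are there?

1

One bar of 5/4 = 40 thirty-second notes.
Working in thirty-second notes: eighth note = 4; thirty-second = 1; eighth = 4; eighth note = 4; dotted half rest = 24; dotted quarter note = 12.
Total: 4 + 1 + 4 + 4 + 24 + 12 = 49.
49 ÷ 40 = 1 complete bar with 9 left over.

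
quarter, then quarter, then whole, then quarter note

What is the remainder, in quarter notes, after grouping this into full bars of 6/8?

One bar of 6/8 = 3 quarter notes.
Convert each value to quarter notes: quarter = 1; quarter = 1; whole = 4; quarter note = 1.
Sum: 1 + 1 + 4 + 1 = 7.
7 ÷ 3 = 2 complete bars with 1 quarter note remaining.

1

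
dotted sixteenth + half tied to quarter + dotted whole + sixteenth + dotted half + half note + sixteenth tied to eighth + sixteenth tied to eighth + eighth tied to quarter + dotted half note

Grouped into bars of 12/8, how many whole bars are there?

One bar of 12/8 = 48 thirty-second notes.
Convert each value to thirty-second notes: dotted sixteenth = 3; half tied to quarter (half + quarter) = 24; dotted whole = 48; sixteenth = 2; dotted half = 24; half note = 16; sixteenth tied to eighth (sixteenth + eighth) = 6; sixteenth tied to eighth (sixteenth + eighth) = 6; eighth tied to quarter (eighth + quarter) = 12; dotted half note = 24.
Adding: 3 + 24 + 48 + 2 + 24 + 16 + 6 + 6 + 12 + 24 = 165.
165 ÷ 48 = 3 complete bars with 21 left over.

3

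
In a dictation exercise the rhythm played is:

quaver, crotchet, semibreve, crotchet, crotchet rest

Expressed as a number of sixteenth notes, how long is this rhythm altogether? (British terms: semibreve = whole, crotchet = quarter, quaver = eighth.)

30

Convert each value to sixteenth notes: quaver = 2; crotchet = 4; semibreve = 16; crotchet = 4; crotchet rest = 4.
Altogether 2 + 4 + 16 + 4 + 4 = 30 sixteenth notes.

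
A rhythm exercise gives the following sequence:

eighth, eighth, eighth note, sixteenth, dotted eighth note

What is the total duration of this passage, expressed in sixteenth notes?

10

Convert each value to sixteenth notes: eighth = 2; eighth = 2; eighth note = 2; sixteenth = 1; dotted eighth note = 3.
Adding: 2 + 2 + 2 + 1 + 3 = 10 sixteenth notes.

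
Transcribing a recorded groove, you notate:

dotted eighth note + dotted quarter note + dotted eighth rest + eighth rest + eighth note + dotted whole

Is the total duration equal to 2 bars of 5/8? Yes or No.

One bar of 5/8 = 10 sixteenth notes, so 2 bars = 20.
In sixteenth notes: dotted eighth note = 3; dotted quarter note = 6; dotted eighth rest = 3; eighth rest = 2; eighth note = 2; dotted whole = 24.
Sum: 3 + 6 + 3 + 2 + 2 + 24 = 40.
40 exceeds 20, so the answer is No.

No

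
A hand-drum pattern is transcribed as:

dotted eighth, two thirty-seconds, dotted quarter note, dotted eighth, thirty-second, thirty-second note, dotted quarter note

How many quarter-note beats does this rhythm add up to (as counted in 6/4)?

5

One quarter-note beat = 8 thirty-second notes.
In thirty-second notes: dotted eighth = 6; thirty-second = 1; thirty-second = 1; dotted quarter note = 12; dotted eighth = 6; thirty-second = 1; thirty-second note = 1; dotted quarter note = 12.
Adding: 6 + 1 + 1 + 12 + 6 + 1 + 1 + 12 = 40.
40 ÷ 8 = 5 beats.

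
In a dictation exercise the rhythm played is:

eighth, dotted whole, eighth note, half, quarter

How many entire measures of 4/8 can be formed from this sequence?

5

One bar of 4/8 = 4 eighth notes.
Each duration in eighth notes: eighth = 1; dotted whole = 12; eighth note = 1; half = 4; quarter = 2.
Altogether 1 + 12 + 1 + 4 + 2 = 20.
20 ÷ 4 = 5 complete bars with 0 left over.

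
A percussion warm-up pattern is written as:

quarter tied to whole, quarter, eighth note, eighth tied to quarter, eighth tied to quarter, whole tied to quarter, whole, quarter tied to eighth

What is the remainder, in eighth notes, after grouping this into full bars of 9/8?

4

One bar of 9/8 = 9 eighth notes.
Convert each value to eighth notes: quarter tied to whole (quarter + whole) = 10; quarter = 2; eighth note = 1; eighth tied to quarter (eighth + quarter) = 3; eighth tied to quarter (eighth + quarter) = 3; whole tied to quarter (whole + quarter) = 10; whole = 8; quarter tied to eighth (quarter + eighth) = 3.
Adding: 10 + 2 + 1 + 3 + 3 + 10 + 8 + 3 = 40.
40 ÷ 9 = 4 complete bars with 4 eighth notes remaining.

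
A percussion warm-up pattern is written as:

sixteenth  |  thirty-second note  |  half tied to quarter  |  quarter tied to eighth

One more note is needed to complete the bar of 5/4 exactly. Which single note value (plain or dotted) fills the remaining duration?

The bar of 5/4 = 40 thirty-second notes.
Each duration in thirty-second notes: sixteenth = 2; thirty-second note = 1; half tied to quarter (half + quarter) = 24; quarter tied to eighth (quarter + eighth) = 12.
Altogether 2 + 1 + 24 + 12 = 39.
Remaining: 40 − 39 = 1 thirty-second note, which is a thirty-second note.

thirty-second note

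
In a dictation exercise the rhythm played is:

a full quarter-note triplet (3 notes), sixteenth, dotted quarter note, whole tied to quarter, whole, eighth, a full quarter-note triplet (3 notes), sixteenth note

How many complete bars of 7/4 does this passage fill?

One bar of 7/4 = 28 sixteenth notes.
Each duration in sixteenth notes: a full quarter-note triplet (3 notes) (three triplet quarters span one half) = 8; sixteenth = 1; dotted quarter note = 6; whole tied to quarter (whole + quarter) = 20; whole = 16; eighth = 2; a full quarter-note triplet (3 notes) (three triplet quarters span one half) = 8; sixteenth note = 1.
Sum: 8 + 1 + 6 + 20 + 16 + 2 + 8 + 1 = 62.
62 ÷ 28 = 2 complete bars with 6 left over.

2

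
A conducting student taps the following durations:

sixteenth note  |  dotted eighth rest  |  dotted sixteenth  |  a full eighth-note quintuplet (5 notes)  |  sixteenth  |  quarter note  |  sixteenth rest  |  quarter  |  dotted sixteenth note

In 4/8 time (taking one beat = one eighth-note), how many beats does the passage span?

One eighth-note beat = 4 thirty-second notes.
Express everything in thirty-second notes: sixteenth note = 2; dotted eighth rest = 6; dotted sixteenth = 3; a full eighth-note quintuplet (5 notes) (five quintuplet eighths span one half) = 16; sixteenth = 2; quarter note = 8; sixteenth rest = 2; quarter = 8; dotted sixteenth note = 3.
Total: 2 + 6 + 3 + 16 + 2 + 8 + 2 + 8 + 3 = 50.
50 ÷ 4 = 12.5 beats.

12.5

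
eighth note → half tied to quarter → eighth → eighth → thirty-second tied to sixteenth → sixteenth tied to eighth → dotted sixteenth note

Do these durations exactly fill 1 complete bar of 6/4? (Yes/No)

One bar of 6/4 = 48 thirty-second notes.
Working in thirty-second notes: eighth note = 4; half tied to quarter (half + quarter) = 24; eighth = 4; eighth = 4; thirty-second tied to sixteenth (thirty-second + sixteenth) = 3; sixteenth tied to eighth (sixteenth + eighth) = 6; dotted sixteenth note = 3.
Adding: 4 + 24 + 4 + 4 + 3 + 6 + 3 = 48.
48 equals 48, so the answer is Yes.

Yes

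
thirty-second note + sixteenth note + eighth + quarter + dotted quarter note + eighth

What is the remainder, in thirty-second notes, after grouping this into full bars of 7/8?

3

One bar of 7/8 = 28 thirty-second notes.
Each duration in thirty-second notes: thirty-second note = 1; sixteenth note = 2; eighth = 4; quarter = 8; dotted quarter note = 12; eighth = 4.
Total: 1 + 2 + 4 + 8 + 12 + 4 = 31.
31 ÷ 28 = 1 complete bar with 3 thirty-second notes remaining.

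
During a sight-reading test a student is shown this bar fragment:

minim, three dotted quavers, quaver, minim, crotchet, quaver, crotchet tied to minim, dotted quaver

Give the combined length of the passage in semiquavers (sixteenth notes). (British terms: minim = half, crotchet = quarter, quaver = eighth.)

Each duration in sixteenth notes: minim = 8; dotted quaver = 3; dotted quaver = 3; dotted quaver = 3; quaver = 2; minim = 8; crotchet = 4; quaver = 2; crotchet tied to minim (crotchet + minim) = 12; dotted quaver = 3.
Sum: 8 + 3 + 3 + 3 + 2 + 8 + 4 + 2 + 12 + 3 = 48 sixteenth notes.

48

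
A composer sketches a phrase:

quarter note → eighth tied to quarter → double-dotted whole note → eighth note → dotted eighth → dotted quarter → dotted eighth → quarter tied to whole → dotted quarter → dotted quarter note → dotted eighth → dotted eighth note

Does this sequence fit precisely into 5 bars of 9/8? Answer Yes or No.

Yes

One bar of 9/8 = 18 sixteenth notes, so 5 bars = 90.
Each duration in sixteenth notes: quarter note = 4; eighth tied to quarter (eighth + quarter) = 6; double-dotted whole note = 28; eighth note = 2; dotted eighth = 3; dotted quarter = 6; dotted eighth = 3; quarter tied to whole (quarter + whole) = 20; dotted quarter = 6; dotted quarter note = 6; dotted eighth = 3; dotted eighth note = 3.
Adding: 4 + 6 + 28 + 2 + 3 + 6 + 3 + 20 + 6 + 6 + 3 + 3 = 90.
90 equals 90, so the answer is Yes.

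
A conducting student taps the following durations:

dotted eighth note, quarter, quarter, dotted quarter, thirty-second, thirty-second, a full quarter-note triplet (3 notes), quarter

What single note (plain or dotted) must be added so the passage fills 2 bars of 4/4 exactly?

2 bars of 4/4 = 64 thirty-second notes.
Working in thirty-second notes: dotted eighth note = 6; quarter = 8; quarter = 8; dotted quarter = 12; thirty-second = 1; thirty-second = 1; a full quarter-note triplet (3 notes) (three triplet quarters span one half) = 16; quarter = 8.
Adding: 6 + 8 + 8 + 12 + 1 + 1 + 16 + 8 = 60.
Remaining: 64 − 60 = 4 thirty-second notes, which is a eighth note.

eighth note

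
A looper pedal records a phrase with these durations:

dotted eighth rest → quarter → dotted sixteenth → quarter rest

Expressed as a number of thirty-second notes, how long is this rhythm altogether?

25

Working in thirty-second notes: dotted eighth rest = 6; quarter = 8; dotted sixteenth = 3; quarter rest = 8.
Total: 6 + 8 + 3 + 8 = 25 thirty-second notes.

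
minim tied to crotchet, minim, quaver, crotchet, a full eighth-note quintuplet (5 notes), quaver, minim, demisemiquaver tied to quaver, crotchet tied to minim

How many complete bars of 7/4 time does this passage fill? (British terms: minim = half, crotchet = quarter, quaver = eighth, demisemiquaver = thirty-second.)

One bar of 7/4 = 56 thirty-second notes.
Express everything in thirty-second notes: minim tied to crotchet (minim + crotchet) = 24; minim = 16; quaver = 4; crotchet = 8; a full eighth-note quintuplet (5 notes) (five quintuplet eighths span one half) = 16; quaver = 4; minim = 16; demisemiquaver tied to quaver (demisemiquaver + quaver) = 5; crotchet tied to minim (crotchet + minim) = 24.
Altogether 24 + 16 + 4 + 8 + 16 + 4 + 16 + 5 + 24 = 117.
117 ÷ 56 = 2 complete bars with 5 left over.

2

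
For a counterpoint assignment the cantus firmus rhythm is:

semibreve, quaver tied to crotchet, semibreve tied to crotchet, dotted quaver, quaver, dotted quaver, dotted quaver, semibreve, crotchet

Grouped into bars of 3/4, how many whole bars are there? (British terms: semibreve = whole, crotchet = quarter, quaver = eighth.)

6

One bar of 3/4 = 12 sixteenth notes.
In sixteenth notes: semibreve = 16; quaver tied to crotchet (quaver + crotchet) = 6; semibreve tied to crotchet (semibreve + crotchet) = 20; dotted quaver = 3; quaver = 2; dotted quaver = 3; dotted quaver = 3; semibreve = 16; crotchet = 4.
Altogether 16 + 6 + 20 + 3 + 2 + 3 + 3 + 16 + 4 = 73.
73 ÷ 12 = 6 complete bars with 1 left over.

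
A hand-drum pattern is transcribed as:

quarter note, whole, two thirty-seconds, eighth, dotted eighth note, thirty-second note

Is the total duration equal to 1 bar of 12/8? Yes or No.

No

One bar of 12/8 = 48 thirty-second notes.
Working in thirty-second notes: quarter note = 8; whole = 32; thirty-second = 1; thirty-second = 1; eighth = 4; dotted eighth note = 6; thirty-second note = 1.
Total: 8 + 32 + 1 + 1 + 4 + 6 + 1 = 53.
53 exceeds 48, so the answer is No.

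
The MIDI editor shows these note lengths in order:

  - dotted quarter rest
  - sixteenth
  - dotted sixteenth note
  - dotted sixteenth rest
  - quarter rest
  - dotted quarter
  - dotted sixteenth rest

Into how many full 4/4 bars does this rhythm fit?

1

One bar of 4/4 = 32 thirty-second notes.
Express everything in thirty-second notes: dotted quarter rest = 12; sixteenth = 2; dotted sixteenth note = 3; dotted sixteenth rest = 3; quarter rest = 8; dotted quarter = 12; dotted sixteenth rest = 3.
Altogether 12 + 2 + 3 + 3 + 8 + 12 + 3 = 43.
43 ÷ 32 = 1 complete bar with 11 left over.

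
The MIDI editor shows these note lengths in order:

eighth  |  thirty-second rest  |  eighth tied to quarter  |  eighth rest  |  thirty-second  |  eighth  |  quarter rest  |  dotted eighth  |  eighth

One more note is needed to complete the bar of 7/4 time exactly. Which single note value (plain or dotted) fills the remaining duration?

The bar of 7/4 = 56 thirty-second notes.
Working in thirty-second notes: eighth = 4; thirty-second rest = 1; eighth tied to quarter (eighth + quarter) = 12; eighth rest = 4; thirty-second = 1; eighth = 4; quarter rest = 8; dotted eighth = 6; eighth = 4.
Total: 4 + 1 + 12 + 4 + 1 + 4 + 8 + 6 + 4 = 44.
Remaining: 56 − 44 = 12 thirty-second notes, which is a dotted quarter note.

dotted quarter note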